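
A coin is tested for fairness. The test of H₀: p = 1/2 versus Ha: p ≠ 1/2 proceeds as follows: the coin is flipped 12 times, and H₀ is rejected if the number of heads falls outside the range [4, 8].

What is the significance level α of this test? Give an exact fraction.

The significance level is the null-hypothesis probability of the rejection region {≤3} ∪ {≥9}.
Each tail has probability (1 + 12 + 66 + 220)/4096; doubling gives α = 598/4096 = 299/2048.

299/2048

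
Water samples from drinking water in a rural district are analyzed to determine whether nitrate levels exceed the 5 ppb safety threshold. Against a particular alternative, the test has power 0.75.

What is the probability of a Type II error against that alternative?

Power = 1 − β, so β = 1 − 0.75 = 0.25.

0.25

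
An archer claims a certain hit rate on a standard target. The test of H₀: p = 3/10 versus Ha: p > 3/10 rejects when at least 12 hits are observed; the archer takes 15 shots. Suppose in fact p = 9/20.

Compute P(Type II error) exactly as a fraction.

8140171073330835209/8192000000000000000

β = P(fail to reject H₀ | Ha true) = P(X ≤ 11 | p = 9/20), X ~ Binomial(15, 9/20).
Equivalently, β = 1 − P(X ≥ 12) = 8140171073330835209/8192000000000000000.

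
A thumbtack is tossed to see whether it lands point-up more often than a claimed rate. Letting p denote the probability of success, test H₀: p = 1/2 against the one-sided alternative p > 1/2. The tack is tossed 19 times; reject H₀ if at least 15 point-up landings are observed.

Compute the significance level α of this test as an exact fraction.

1259/131072

The Type I error probability is α = P(S ≥ 15) computed under H₀, where S ~ Binomial(19, 1/2).
P(S ≥ 15) = [C(19,15) + C(19,16) + C(19,17) + C(19,18) + C(19,19)] / 2^19 = (3876 + 969 + 171 + 19 + 1) / 524288 = 5036/524288 = 1259/131072.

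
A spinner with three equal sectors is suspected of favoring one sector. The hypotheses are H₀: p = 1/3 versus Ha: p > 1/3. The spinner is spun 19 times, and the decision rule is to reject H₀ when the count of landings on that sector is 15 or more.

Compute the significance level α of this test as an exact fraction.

23497/387420489

α = P(reject H₀ | H₀ true) = P(S ≥ 15 | p = 1/3), with S ~ Binomial(19, 1/3).
P(S ≥ 15) = Σ_{j=15}^{19} C(19,j)·(1/3)^j·(2/3)^{19-j} = 23497/387420489.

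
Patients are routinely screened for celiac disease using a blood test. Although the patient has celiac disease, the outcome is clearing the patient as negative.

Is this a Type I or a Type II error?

Type II error

The null hypothesis here is that the patient does not have celiac disease.
'Clearing the patient as negative' corresponds to failing to reject H₀.
H₀ was not rejected but H₀ is false — a Type II error (false negative).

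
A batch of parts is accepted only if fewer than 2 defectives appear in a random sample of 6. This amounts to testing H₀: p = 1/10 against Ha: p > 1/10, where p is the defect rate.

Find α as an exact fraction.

22853/200000

α = P(reject H₀ | H₀ true) = P(Y ≥ 2 | p = 1/10), Y ~ Binomial(6, 1/10).
Computing the lower-tail complement: 1 − 177147/200000 = 22853/200000.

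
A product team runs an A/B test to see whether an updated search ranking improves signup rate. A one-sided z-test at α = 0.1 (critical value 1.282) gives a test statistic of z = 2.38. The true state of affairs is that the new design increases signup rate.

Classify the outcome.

The conventional null hypothesis is that the new design has no effect on signup rate.
Since z = 2.38 > z* = 1.282, H₀ is rejected.
H₀ is false (actually the new design increases signup rate).
The decision matches the true state — no error.

Neither — the decision is correct.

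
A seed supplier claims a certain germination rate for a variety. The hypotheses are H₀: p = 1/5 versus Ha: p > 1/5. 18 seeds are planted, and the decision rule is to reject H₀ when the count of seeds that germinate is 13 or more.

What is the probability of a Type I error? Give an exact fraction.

9611737/3814697265625

The Type I error probability is α = P(S ≥ 13) computed under H₀, where S ~ Binomial(18, 1/5).
Summing C(18,j)(1/5)^j(4/5)^{18−j} for j = 13,…,18 gives 9611737/3814697265625.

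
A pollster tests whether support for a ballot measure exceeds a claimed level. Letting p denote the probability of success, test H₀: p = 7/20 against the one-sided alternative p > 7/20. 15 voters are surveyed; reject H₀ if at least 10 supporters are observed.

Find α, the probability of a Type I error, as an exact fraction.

203869009270562307/16384000000000000000

α = P(reject H₀ | H₀ true) = P(S ≥ 10 | p = 7/20), with S ~ Binomial(15, 7/20).
Summing C(15,j)(7/20)^j(13/20)^{15−j} for j = 10,…,15 gives 203869009270562307/16384000000000000000.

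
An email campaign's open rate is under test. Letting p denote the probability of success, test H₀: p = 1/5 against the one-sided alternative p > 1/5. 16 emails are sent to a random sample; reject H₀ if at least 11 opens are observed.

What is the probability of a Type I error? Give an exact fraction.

4976577/152587890625

α = P(reject H₀ | H₀ true) = P(S ≥ 11 | p = 1/5), with S ~ Binomial(16, 1/5).
Summing C(16,j)(1/5)^j(4/5)^{16−j} for j = 11,…,16 gives 4976577/152587890625.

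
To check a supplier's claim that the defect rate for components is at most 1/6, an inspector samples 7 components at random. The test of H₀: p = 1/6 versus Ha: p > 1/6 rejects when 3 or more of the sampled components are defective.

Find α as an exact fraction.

α = P(reject H₀ | H₀ true) = P(S ≥ 3 | p = 1/6), S ~ Binomial(7, 1/6).
Via the complement, α = 1 − Σ_{j=0}^{2} C(7,j)(1/6)^j(5/6)^{7-j} = 331/3456.

331/3456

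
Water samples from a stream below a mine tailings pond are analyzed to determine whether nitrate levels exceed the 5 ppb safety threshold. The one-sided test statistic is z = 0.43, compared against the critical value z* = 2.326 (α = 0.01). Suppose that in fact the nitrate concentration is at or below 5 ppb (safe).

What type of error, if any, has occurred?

The conventional null hypothesis is that the nitrate concentration is at or below 5 ppb (safe).
Since z = 0.43 ≤ z* = 2.326, H₀ is not rejected.
H₀ is true (actually the nitrate concentration is at or below 5 ppb (safe)).
The decision matches the true state — no error.

No error — this is a correct decision.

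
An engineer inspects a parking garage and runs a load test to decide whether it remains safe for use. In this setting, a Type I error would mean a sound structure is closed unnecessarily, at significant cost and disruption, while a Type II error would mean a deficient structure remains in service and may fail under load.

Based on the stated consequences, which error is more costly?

The Type II consequence (a deficient structure remains in service and may fail under load) is more severe than the Type I consequence (a sound structure is closed unnecessarily, at significant cost and disruption).

Type II error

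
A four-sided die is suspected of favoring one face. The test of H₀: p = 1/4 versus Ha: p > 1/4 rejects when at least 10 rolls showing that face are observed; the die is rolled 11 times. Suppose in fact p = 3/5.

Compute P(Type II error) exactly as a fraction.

A Type II error is failing to reject when Ha holds: with p = 3/5, β = P(S ≤ 9).
Adding the binomial probabilities P(S=0)+…+P(S=9) at p = 3/5 gives 1894076/1953125.

1894076/1953125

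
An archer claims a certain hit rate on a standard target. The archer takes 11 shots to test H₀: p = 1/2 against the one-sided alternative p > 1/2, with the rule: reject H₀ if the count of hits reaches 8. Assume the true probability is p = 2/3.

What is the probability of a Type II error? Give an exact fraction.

Under the alternative p = 2/3, Y ~ Binomial(11, 2/3); β is the probability the test does not reject, P(Y < 8).
Adding the binomial probabilities P(Y=0)+…+P(Y=7) at p = 2/3 gives 31145/59049.

31145/59049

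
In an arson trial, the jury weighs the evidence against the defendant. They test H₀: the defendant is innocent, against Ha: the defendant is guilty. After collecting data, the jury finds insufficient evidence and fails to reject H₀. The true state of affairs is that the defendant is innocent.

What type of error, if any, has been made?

Neither — the decision is correct.

The test retained a true H₀ — the decision matches the true state.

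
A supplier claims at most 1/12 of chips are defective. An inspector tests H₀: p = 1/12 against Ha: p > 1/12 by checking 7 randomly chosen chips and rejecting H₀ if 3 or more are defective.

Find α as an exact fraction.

The significance level is the probability, assuming p = 1/12, of seeing 3 or more defectives in 7 draws.
α = 1 − P(X ≤ 2) = 1 − 11756723/11943936 = 187213/11943936.

187213/11943936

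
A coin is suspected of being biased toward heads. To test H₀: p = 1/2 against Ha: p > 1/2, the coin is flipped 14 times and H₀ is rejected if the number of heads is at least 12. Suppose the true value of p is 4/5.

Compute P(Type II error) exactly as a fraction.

β = P(fail to reject H₀ | Ha true) = P(Y ≤ 11 | p = 4/5), Y ~ Binomial(14, 4/5).
Summing C(14,j)·(4/5)^j·(1/5)^{14-j} for j = 0..11 gives 3368829417/6103515625.

3368829417/6103515625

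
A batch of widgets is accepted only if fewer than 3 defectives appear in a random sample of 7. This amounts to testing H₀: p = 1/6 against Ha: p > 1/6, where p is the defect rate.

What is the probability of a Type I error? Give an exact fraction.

331/3456

α = P(reject H₀ | H₀ true) = P(S ≥ 3 | p = 1/6), S ~ Binomial(7, 1/6).
Via the complement, α = 1 − Σ_{j=0}^{2} C(7,j)(1/6)^j(5/6)^{7-j} = 331/3456.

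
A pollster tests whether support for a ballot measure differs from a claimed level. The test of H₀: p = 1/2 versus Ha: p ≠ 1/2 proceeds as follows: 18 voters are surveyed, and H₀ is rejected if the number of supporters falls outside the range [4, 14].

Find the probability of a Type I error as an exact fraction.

247/32768

Under H₀, Y ~ Binomial(18, 1/2); α is the probability of landing in either tail, P(Y ≤ 3) + P(Y ≥ 15).
The two tails are symmetric, so α = 2·(1 + 18 + 153 + 816)/2^18 = 1976/262144 = 247/32768.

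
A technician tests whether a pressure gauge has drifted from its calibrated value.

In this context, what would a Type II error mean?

With the conventional null hypothesis that the instrument is correctly calibrated:
A Type II error is failing to reject H₀ when H₀ is false.
Here that means leaving the instrument in service when actually the instrument has drifted out of calibration.

A Type II error would mean concluding that the instrument is correctly calibrated (or at least failing to establish that the instrument has drifted out of calibration) when in fact the instrument has drifted out of calibration.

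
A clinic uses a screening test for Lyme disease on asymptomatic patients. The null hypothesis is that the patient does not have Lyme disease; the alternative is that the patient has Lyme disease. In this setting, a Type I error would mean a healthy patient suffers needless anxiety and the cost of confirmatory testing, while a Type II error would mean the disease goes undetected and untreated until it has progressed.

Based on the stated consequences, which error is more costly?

Type II error

The Type II consequence (the disease goes undetected and untreated until it has progressed) is more severe than the Type I consequence (a healthy patient suffers needless anxiety and the cost of confirmatory testing).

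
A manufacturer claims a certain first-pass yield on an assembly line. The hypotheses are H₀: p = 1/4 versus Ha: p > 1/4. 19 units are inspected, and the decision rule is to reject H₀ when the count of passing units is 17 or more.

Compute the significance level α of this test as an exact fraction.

Under H₀, S ~ Binomial(19, 1/4), and α = P(S ≥ 17).
Adding the binomial terms for j = 17 through 19 with p = 1/4 yields 1597/274877906944.

1597/274877906944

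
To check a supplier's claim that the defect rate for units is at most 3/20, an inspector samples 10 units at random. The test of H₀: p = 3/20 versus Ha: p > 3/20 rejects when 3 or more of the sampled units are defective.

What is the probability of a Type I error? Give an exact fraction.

460297010259/2560000000000

Under H₀, K ~ Binomial(10, 3/20); the Type I error rate is P(K ≥ 3).
α = 1 − P(K ≤ 2) = 1 − 2099702989741/2560000000000 = 460297010259/2560000000000.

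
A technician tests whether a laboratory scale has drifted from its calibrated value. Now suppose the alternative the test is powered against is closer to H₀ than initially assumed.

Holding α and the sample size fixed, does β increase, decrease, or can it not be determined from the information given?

A smaller departure from H₀ means the test statistic under Ha is distributed closer to where it would be under H₀; rejection becomes less likely.

It increases.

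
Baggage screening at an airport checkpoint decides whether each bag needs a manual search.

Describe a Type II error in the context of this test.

A Type II error would mean concluding that the bag contains no prohibited items (or at least failing to establish that the bag contains a prohibited item) when in fact the bag contains a prohibited item.

With the conventional null hypothesis that the bag contains no prohibited items:
A Type II error is failing to reject H₀ when H₀ is false.
Here that means letting the bag through when actually the bag contains a prohibited item.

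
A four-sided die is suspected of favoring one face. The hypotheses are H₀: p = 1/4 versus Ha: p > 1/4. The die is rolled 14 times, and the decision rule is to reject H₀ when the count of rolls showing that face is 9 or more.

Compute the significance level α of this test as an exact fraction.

Under H₀, K ~ Binomial(14, 1/4), and α = P(K ≥ 9).
Adding the binomial terms for j = 9 through 14 with p = 1/4 yields 578257/268435456.

578257/268435456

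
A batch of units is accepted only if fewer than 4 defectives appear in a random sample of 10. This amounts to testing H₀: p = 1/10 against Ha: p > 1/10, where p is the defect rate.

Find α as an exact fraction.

7996999/625000000

The significance level is the probability, assuming p = 1/10, of seeing 4 or more defectives in 10 draws.
Computing the lower-tail complement: 1 − 617003001/625000000 = 7996999/625000000.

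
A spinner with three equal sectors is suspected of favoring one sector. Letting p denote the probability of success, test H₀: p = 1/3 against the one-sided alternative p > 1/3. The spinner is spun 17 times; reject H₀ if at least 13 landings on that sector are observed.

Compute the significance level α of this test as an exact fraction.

44099/129140163

α = P(reject H₀ | H₀ true) = P(X ≥ 13 | p = 1/3), with X ~ Binomial(17, 1/3).
Adding the binomial terms for j = 13 through 17 with p = 1/3 yields 44099/129140163.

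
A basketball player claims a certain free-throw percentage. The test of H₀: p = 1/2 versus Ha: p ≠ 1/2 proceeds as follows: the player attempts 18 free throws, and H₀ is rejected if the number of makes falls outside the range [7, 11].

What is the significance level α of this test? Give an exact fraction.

α = P(Y ≤ 6 or Y ≥ 12 | p = 1/2), Y ~ Binomial(18, 1/2).
The two tails are symmetric, so α = 2·(1 + 18 + 153 + 816 + 3060 + 8568 + 18564)/2^18 = 62360/262144 = 7795/32768.

7795/32768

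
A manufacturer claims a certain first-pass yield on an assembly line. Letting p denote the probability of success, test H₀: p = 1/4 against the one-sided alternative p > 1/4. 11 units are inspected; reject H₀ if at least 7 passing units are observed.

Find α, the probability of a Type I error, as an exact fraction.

15857/2097152

Under H₀, S ~ Binomial(11, 1/4), and α = P(S ≥ 7).
P(S ≥ 7) = Σ_{j=7}^{11} C(11,j)·(1/4)^j·(3/4)^{11-j} = 15857/2097152.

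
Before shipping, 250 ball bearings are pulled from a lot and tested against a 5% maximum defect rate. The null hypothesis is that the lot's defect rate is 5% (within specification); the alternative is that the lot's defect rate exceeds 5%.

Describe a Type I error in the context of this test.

A Type I error would mean concluding that the lot's defect rate exceeds 5% when in fact the lot's defect rate is 5% (within specification).

A Type I error is rejecting H₀ when H₀ is true.
Here that means rejecting the lot and scrapping or reworking it when actually the lot's defect rate is 5% (within specification).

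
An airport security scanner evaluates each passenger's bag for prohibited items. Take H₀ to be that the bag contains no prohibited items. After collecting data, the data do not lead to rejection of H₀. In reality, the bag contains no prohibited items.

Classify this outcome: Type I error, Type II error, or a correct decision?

Neither — the decision is correct.

The test retained a true H₀ — the decision matches the true state.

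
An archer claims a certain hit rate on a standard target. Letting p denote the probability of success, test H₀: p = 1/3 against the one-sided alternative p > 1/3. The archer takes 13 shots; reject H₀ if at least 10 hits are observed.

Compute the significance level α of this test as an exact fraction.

2627/1594323

α = P(reject H₀ | H₀ true) = P(K ≥ 10 | p = 1/3), with K ~ Binomial(13, 1/3).
P(K ≥ 10) = Σ_{j=10}^{13} C(13,j)·(1/3)^j·(2/3)^{13-j} = 2627/1594323.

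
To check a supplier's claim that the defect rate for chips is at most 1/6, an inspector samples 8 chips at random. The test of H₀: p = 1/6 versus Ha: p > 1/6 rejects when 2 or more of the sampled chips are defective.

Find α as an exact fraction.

663991/1679616

α = P(reject H₀ | H₀ true) = P(K ≥ 2 | p = 1/6), K ~ Binomial(8, 1/6).
Computing the lower-tail complement: 1 − 1015625/1679616 = 663991/1679616.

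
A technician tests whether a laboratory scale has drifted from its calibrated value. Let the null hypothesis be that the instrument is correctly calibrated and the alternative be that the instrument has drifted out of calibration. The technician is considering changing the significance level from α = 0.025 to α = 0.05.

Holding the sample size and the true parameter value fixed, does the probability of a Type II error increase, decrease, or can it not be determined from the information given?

It decreases.

With a larger α the critical value moves toward the center, so more of the Ha sampling distribution lies in the rejection region.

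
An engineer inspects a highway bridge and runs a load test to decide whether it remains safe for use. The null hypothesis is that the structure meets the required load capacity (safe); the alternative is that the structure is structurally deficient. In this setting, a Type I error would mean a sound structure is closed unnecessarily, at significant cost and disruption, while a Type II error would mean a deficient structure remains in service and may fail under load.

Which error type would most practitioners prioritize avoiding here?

Type II error

The Type II consequence (a deficient structure remains in service and may fail under load) is more severe than the Type I consequence (a sound structure is closed unnecessarily, at significant cost and disruption).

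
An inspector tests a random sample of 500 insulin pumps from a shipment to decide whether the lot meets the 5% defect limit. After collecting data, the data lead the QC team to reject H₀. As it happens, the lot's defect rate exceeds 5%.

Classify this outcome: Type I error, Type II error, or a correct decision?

Neither — the decision is correct.

The conventional null hypothesis here is that the lot's defect rate is 5% (within specification).
The test rejected a false H₀ — the decision matches the true state.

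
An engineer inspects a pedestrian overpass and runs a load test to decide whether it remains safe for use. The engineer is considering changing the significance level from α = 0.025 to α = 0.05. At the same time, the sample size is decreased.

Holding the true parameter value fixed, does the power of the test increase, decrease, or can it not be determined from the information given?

The first change alone would make β decrease; the second alone would make β increase. Which effect dominates depends on the magnitudes, which are not given.
Since power = 1 − β, the effect on power is likewise indeterminate.

Cannot be determined from the information given.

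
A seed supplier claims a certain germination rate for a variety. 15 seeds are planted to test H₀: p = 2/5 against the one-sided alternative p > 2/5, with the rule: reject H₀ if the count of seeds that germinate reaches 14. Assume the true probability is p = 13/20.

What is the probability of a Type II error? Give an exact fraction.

Under the alternative p = 13/20, S ~ Binomial(15, 13/20); β is the probability the test does not reject, P(S < 14).
Adding the binomial probabilities P(S=0)+…+P(S=13) at p = 13/20 gives 16151694793243741949/16384000000000000000.

16151694793243741949/16384000000000000000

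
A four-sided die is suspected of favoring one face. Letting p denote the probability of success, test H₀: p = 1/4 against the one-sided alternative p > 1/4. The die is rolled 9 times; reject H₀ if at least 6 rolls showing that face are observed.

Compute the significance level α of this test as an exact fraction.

655/65536

α = P(reject H₀ | H₀ true) = P(S ≥ 6 | p = 1/4), with S ~ Binomial(9, 1/4).
Summing C(9,j)(1/4)^j(3/4)^{9−j} for j = 6,…,9 gives 655/65536.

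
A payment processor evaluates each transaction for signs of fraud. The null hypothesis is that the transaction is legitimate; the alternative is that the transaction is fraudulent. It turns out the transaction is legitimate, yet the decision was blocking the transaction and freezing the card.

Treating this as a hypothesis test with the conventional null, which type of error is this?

Type I error

'Blocking the transaction and freezing the card' corresponds to rejecting H₀.
H₀ was rejected but H₀ is true — a Type I error (false positive).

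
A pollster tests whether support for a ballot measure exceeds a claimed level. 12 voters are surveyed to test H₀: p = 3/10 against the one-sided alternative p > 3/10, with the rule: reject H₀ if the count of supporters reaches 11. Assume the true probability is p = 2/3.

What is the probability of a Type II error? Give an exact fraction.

Under the alternative p = 2/3, Y ~ Binomial(12, 2/3); β is the probability the test does not reject, P(Y < 11).
Equivalently, β = 1 − P(Y ≥ 11) = 502769/531441.

502769/531441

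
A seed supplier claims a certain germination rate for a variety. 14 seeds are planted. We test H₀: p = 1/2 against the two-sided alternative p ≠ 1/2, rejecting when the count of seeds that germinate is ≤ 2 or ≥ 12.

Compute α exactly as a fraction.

Under H₀, K ~ Binomial(14, 1/2); α is the probability of landing in either tail, P(K ≤ 2) + P(K ≥ 12).
Each tail has probability (1 + 14 + 91)/16384; doubling gives α = 212/16384 = 53/4096.

53/4096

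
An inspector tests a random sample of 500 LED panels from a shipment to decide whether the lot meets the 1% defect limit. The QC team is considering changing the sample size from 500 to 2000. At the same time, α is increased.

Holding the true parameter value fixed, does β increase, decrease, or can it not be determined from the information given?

More data shrinks sampling variability; the test statistic under Ha concentrates further from the null value, making rejection more likely. Relaxing α lowers the evidence threshold; under Ha, outcomes that previously fell short now trigger rejection. Both changes push β in the same direction.

It decreases.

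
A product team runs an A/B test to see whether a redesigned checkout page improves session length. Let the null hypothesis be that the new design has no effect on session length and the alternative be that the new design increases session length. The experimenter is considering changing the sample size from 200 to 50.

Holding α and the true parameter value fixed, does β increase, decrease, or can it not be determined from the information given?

A smaller sample increases the standard error, so the sampling distributions under H₀ and Ha overlap more.

It increases.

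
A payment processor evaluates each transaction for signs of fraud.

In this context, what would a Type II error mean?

A Type II error would mean concluding that the transaction is legitimate (or at least failing to establish that the transaction is fraudulent) when in fact the transaction is fraudulent.

With the conventional null hypothesis that the transaction is legitimate:
A Type II error is failing to reject H₀ when H₀ is false.
Here that means approving the transaction when actually the transaction is fraudulent.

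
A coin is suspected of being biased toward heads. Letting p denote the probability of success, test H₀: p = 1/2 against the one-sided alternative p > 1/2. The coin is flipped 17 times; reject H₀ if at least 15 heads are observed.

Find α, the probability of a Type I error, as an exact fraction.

77/65536

Under H₀, Y ~ Binomial(17, 1/2), and α = P(Y ≥ 15).
P(Y ≥ 15) = [C(17,15) + C(17,16) + C(17,17)] / 2^17 = (136 + 17 + 1) / 131072 = 154/131072 = 77/65536.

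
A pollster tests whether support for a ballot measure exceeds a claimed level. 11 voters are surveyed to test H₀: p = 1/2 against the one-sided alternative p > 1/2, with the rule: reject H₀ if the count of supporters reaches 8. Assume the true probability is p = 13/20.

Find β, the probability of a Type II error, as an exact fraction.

2941183244209/5120000000000

A Type II error is failing to reject when Ha holds: with p = 13/20, β = P(Y ≤ 7).
Summing C(11,j)·(13/20)^j·(7/20)^{11-j} for j = 0..7 gives 2941183244209/5120000000000.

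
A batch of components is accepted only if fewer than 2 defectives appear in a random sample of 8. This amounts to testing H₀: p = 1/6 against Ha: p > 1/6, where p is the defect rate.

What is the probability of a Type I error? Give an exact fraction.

663991/1679616

The significance level is the probability, assuming p = 1/6, of seeing 2 or more defectives in 8 draws.
Via the complement, α = 1 − Σ_{j=0}^{1} C(8,j)(1/6)^j(5/6)^{8-j} = 663991/1679616.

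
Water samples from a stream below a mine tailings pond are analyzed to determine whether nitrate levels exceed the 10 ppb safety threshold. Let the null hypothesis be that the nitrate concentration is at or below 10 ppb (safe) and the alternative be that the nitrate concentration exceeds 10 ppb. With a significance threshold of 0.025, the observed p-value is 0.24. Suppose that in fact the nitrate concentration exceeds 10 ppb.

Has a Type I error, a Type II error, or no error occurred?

Type II error

Since p = 0.24 ≥ α = 0.025, H₀ is not rejected.
H₀ is false (actually the nitrate concentration exceeds 10 ppb).
Failing to reject a false H₀ is a Type II error.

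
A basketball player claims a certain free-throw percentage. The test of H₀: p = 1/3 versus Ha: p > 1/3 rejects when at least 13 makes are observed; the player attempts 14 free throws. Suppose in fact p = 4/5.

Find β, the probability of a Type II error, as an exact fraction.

Under the alternative p = 4/5, K ~ Binomial(14, 4/5); β is the probability the test does not reject, P(K < 13).
Adding the binomial probabilities P(K=0)+…+P(K=12) at p = 4/5 gives 4895556073/6103515625.

4895556073/6103515625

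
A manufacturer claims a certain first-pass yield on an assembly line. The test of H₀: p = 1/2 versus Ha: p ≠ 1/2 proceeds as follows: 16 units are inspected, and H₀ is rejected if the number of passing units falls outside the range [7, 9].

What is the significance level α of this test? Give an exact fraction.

The significance level is the null-hypothesis probability of the rejection region {≤6} ∪ {≥10}.
Each tail has probability (1 + 16 + 120 + 560 + 1820 + 4368 + 8008)/65536; doubling gives α = 29786/65536 = 14893/32768.

14893/32768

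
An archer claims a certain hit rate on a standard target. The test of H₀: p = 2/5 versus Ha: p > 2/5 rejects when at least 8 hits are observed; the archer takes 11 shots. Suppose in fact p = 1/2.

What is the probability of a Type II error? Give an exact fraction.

A Type II error is failing to reject when Ha holds: with p = 1/2, β = P(Y ≤ 7).
Equivalently, β = 1 − P(Y ≥ 8) = 227/256.

227/256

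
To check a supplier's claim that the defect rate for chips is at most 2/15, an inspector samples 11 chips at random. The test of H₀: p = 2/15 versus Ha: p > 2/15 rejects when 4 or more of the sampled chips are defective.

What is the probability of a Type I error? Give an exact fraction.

27663615392/576650390625

Under H₀, Y ~ Binomial(11, 2/15); the Type I error rate is P(Y ≥ 4).
Via the complement, α = 1 − Σ_{j=0}^{3} C(11,j)(2/15)^j(13/15)^{11-j} = 27663615392/576650390625.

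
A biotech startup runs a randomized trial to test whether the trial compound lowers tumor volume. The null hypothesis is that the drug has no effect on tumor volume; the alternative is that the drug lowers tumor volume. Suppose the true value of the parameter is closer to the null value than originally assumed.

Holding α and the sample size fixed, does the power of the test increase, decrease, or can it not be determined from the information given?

It decreases.

A smaller departure from H₀ means the test statistic under Ha is distributed closer to where it would be under H₀; rejection becomes less likely.
Since power = 1 − β and β increases, power decreases.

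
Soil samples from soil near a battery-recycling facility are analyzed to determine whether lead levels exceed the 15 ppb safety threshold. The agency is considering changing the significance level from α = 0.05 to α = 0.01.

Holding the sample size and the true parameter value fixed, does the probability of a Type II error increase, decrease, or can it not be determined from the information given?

Tightening α shrinks the rejection region. When Ha holds, fewer sample outcomes clear the stricter threshold, so more fall in the acceptance region.

It increases.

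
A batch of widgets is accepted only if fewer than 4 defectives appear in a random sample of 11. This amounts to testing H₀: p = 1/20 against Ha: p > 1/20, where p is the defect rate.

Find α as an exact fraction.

α = P(reject H₀ | H₀ true) = P(X ≥ 4 | p = 1/20), X ~ Binomial(11, 1/20).
α = 1 − P(X ≤ 3) = 1 − 5112052475341/5120000000000 = 7947524659/5120000000000.

7947524659/5120000000000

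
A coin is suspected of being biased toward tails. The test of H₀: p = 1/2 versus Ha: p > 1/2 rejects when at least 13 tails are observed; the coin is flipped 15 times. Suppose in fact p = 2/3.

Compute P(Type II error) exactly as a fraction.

Under the alternative p = 2/3, Y ~ Binomial(15, 2/3); β is the probability the test does not reject, P(Y < 13).
Adding the binomial probabilities P(Y=0)+…+P(Y=12) at p = 2/3 gives 13210219/14348907.

13210219/14348907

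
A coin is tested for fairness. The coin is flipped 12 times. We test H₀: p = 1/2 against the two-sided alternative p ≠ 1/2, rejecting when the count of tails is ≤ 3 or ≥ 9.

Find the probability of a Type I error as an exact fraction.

α = P(Y ≤ 3 or Y ≥ 9 | p = 1/2), Y ~ Binomial(12, 1/2).
By symmetry, α = 2·P(Y ≤ 3) = 2·(1 + 12 + 66 + 220)/4096 = 598/4096 = 299/2048.

299/2048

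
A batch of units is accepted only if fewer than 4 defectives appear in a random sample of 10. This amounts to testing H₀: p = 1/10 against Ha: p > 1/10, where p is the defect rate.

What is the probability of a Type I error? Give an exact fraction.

7996999/625000000

Under H₀, X ~ Binomial(10, 1/10); the Type I error rate is P(X ≥ 4).
Via the complement, α = 1 − Σ_{j=0}^{3} C(10,j)(1/10)^j(9/10)^{10-j} = 7996999/625000000.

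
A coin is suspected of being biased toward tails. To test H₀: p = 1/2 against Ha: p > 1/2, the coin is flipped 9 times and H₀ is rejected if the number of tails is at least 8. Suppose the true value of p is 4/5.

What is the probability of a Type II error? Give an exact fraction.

1101157/1953125

Under the alternative p = 4/5, X ~ Binomial(9, 4/5); β is the probability the test does not reject, P(X < 8).
Adding the binomial probabilities P(X=0)+…+P(X=7) at p = 4/5 gives 1101157/1953125.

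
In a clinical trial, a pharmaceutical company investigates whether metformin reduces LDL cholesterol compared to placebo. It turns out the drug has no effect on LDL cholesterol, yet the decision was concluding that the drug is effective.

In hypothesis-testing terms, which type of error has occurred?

The null hypothesis here is that the drug has no effect on LDL cholesterol.
'Concluding that the drug is effective' corresponds to rejecting H₀.
H₀ was rejected but H₀ is true — a Type I error (false positive).

Type I error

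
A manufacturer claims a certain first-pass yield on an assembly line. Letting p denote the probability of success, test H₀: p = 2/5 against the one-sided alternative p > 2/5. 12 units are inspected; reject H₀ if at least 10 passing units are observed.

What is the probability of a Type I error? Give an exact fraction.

137216/48828125

Under H₀, S ~ Binomial(12, 2/5), and α = P(S ≥ 10).
Adding the binomial terms for j = 10 through 12 with p = 2/5 yields 137216/48828125.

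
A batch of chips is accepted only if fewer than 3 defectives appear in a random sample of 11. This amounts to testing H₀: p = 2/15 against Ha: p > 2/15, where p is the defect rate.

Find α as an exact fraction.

2209953752/12814453125

α = P(reject H₀ | H₀ true) = P(Y ≥ 3 | p = 2/15), Y ~ Binomial(11, 2/15).
α = 1 − P(Y ≤ 2) = 1 − 10604499373/12814453125 = 2209953752/12814453125.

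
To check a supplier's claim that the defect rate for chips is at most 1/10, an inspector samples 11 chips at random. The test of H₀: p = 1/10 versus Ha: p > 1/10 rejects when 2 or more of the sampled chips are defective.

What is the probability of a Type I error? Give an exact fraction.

The significance level is the probability, assuming p = 1/10, of seeing 2 or more defectives in 11 draws.
α = 1 − P(S ≤ 1) = 1 − 3486784401/5000000000 = 1513215599/5000000000.

1513215599/5000000000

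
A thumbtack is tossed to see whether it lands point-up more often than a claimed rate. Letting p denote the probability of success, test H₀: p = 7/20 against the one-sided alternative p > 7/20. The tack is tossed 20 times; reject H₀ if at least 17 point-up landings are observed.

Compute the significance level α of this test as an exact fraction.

The Type I error probability is α = P(K ≥ 17) computed under H₀, where K ~ Binomial(20, 7/20).
Summing C(20,j)(7/20)^j(13/20)^{20−j} for j = 17,…,20 gives 637973598365478054631/104857600000000000000000000.

637973598365478054631/104857600000000000000000000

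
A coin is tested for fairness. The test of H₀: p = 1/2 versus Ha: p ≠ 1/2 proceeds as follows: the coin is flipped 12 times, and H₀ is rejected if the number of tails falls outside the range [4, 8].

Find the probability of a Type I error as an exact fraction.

The significance level is the null-hypothesis probability of the rejection region {≤3} ∪ {≥9}.
Each tail has probability (1 + 12 + 66 + 220)/4096; doubling gives α = 598/4096 = 299/2048.

299/2048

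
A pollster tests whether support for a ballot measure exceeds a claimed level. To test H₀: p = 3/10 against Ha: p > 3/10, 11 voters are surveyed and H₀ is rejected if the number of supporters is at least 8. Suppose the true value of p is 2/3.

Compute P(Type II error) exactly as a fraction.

Under the alternative p = 2/3, S ~ Binomial(11, 2/3); β is the probability the test does not reject, P(S < 8).
Summing C(11,j)·(2/3)^j·(1/3)^{11-j} for j = 0..7 gives 31145/59049.

31145/59049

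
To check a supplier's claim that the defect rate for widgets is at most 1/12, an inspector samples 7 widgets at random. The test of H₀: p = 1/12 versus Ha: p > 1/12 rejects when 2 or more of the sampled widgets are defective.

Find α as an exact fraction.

The significance level is the probability, assuming p = 1/12, of seeing 2 or more defectives in 7 draws.
Via the complement, α = 1 − Σ_{j=0}^{1} C(7,j)(1/12)^j(11/12)^{7-j} = 219095/1990656.

219095/1990656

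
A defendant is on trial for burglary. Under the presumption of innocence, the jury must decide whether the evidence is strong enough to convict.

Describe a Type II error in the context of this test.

With the conventional null hypothesis that the defendant is innocent:
A Type II error is failing to reject H₀ when H₀ is false.
Here that means acquitting the defendant when actually the defendant is guilty.

A Type II error would mean concluding that the defendant is innocent (or at least failing to establish that the defendant is guilty) when in fact the defendant is guilty.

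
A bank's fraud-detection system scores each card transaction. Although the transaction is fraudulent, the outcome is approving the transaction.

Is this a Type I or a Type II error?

Type II error

The null hypothesis here is that the transaction is legitimate.
'Approving the transaction' corresponds to failing to reject H₀.
H₀ was not rejected but H₀ is false — a Type II error (false negative).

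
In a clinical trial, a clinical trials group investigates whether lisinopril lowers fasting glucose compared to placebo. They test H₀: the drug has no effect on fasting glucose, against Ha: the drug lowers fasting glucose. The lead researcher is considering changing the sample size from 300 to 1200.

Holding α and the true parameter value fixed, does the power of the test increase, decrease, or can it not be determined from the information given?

It increases.

Increasing n separates the H₀ and Ha sampling distributions, so under Ha fewer outcomes land in the acceptance region.
Since power = 1 − β and β decreases, power increases.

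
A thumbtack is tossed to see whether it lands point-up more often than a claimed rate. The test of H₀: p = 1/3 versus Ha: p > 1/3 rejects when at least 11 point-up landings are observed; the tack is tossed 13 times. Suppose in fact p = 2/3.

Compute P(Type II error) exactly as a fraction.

A Type II error is failing to reject when Ha holds: with p = 2/3, β = P(X ≤ 10).
Adding the binomial probabilities P(X=0)+…+P(X=10) at p = 2/3 gives 50857/59049.

50857/59049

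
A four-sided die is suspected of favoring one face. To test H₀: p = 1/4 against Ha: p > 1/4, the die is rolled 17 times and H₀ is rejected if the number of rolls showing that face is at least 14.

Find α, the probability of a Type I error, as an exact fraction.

Under H₀, S ~ Binomial(17, 1/4), and α = P(S ≥ 14).
Summing C(17,j)(1/4)^j(3/4)^{17−j} for j = 14,…,17 gives 4909/4294967296.

4909/4294967296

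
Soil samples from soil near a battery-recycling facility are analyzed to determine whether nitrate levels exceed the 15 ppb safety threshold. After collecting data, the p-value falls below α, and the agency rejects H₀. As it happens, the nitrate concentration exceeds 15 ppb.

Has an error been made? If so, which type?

The conventional null hypothesis here is that the nitrate concentration is at or below 15 ppb (safe).
The test rejected a false H₀ — the decision matches the true state.

No error — this is a correct decision.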